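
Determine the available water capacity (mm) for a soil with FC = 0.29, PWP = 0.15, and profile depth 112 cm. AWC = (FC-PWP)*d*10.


AWC = (FC - PWP) * d * 10
AWC = (0.29 - 0.15) * 112 * 10
AWC = 0.1400 * 112 * 10

156.8000 mm


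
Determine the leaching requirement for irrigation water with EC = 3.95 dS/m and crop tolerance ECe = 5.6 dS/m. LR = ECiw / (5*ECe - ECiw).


LR = ECiw / (5*ECe - ECiw)
LR = 3.95 / (5*5.6 - 3.95)
LR = 3.95 / 24.0500

0.1642


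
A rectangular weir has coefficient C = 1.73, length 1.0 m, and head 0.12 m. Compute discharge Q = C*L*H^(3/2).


Q = C * L * H^(3/2) = 1.73 * 1.0 * 0.12^1.5 = 1.73 * 1.0 * 0.041569

0.0719 m^3/s


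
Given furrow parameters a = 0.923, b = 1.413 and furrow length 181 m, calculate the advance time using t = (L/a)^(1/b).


t = (L/a)^(1/b)
t = (181/0.923)^(1/1.413)
t = 196.099675^(1/1.413)

41.9197 min


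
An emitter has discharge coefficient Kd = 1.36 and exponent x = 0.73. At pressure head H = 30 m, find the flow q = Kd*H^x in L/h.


q = Kd * H^x = 1.36 * 30^0.73 = 1.36 * 11.975634

16.2869 L/h


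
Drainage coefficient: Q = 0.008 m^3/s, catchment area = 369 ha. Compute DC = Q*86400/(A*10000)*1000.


DC = Q * 86400 / (A * 10000) * 1000
DC = 0.008 * 86400 / (369 * 10000) * 1000
DC = 691200.0000 / 3690000

0.1873 mm/day


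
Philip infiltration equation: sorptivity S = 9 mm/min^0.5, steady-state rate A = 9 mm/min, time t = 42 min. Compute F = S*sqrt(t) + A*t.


F = S*sqrt(t) + A*t
F = 9*sqrt(42) + 9*42
F = 9*6.480741 + 378

436.3267 mm


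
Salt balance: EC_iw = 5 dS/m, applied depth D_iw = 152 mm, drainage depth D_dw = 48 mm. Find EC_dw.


EC_dw = EC_iw * D_iw / D_dw
EC_dw = 5 * 152 / 48
EC_dw = 760 / 48

15.8333 dS/m


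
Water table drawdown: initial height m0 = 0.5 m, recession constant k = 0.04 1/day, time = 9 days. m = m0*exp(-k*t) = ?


m = m0 * exp(-k*t)
m = 0.5 * exp(-0.04 * 9)
m = 0.5 * exp(-0.3600)

0.3488 m


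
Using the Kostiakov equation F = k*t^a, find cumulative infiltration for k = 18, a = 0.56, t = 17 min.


F = k * t^a = 18 * 17^0.56
F = 18 * 4.887102

87.9678 mm


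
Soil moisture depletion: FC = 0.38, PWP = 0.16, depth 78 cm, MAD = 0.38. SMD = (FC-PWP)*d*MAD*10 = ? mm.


SMD = (FC - PWP) * d * MAD * 10
SMD = (0.38 - 0.16) * 78 * 0.38 * 10
SMD = 0.2200 * 78 * 0.38 * 10

65.2080 mm


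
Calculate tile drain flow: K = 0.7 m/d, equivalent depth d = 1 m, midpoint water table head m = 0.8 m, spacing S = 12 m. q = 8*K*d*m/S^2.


q = 8*K*d*m/S^2
q = 8*0.7*1*0.8/12^2
q = 4.4800 / 144

0.0311 m/d


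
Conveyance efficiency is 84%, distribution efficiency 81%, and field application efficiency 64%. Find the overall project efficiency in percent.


Ec = 0.84, Eb = 0.81, Ea = 0.64
E = 0.84 * 0.81 * 0.64 * 100 = 43.5456%

43.5456 %


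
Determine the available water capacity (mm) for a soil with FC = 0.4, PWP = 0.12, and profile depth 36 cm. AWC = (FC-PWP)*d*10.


AWC = (FC - PWP) * d * 10
AWC = (0.4 - 0.12) * 36 * 10
AWC = 0.2800 * 36 * 10

100.8000 mm


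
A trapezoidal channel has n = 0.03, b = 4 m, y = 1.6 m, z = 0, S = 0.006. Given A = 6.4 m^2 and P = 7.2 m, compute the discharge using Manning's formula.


R = A/P = 6.4/7.2 = 0.888889
Q = (1/0.03) * 6.4 * 0.888889^(2/3) * 0.006^0.5

15.2768 m^3/s


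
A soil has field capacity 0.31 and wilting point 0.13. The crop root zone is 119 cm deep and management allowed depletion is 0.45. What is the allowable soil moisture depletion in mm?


SMD = (FC - PWP) * d * MAD * 10
SMD = (0.31 - 0.13) * 119 * 0.45 * 10
SMD = 0.1800 * 119 * 0.45 * 10

96.3900 mm


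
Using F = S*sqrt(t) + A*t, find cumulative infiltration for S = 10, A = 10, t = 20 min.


F = S*sqrt(t) + A*t
F = 10*sqrt(20) + 10*20
F = 10*4.472136 + 200

244.7214 mm


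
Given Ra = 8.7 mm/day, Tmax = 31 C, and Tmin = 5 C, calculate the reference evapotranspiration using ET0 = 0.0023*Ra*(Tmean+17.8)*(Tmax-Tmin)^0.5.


Tmean = (Tmax + Tmin)/2 = (31 + 5)/2 = 18.0
ET0 = 0.0023 * 8.7 * (18.0 + 17.8) * sqrt(31 - 5)
ET0 = 0.0023 * 8.7 * 35.8 * 5.099020

3.6527 mm/day


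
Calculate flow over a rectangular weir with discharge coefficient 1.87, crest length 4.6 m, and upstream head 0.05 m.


Q = C * L * H^(3/2) = 1.87 * 4.6 * 0.05^1.5 = 1.87 * 4.6 * 0.011180

0.0962 m^3/s


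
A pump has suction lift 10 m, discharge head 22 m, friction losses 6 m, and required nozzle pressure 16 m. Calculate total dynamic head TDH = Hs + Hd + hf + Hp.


TDH = Hs + Hd + hf + Hp = 10 + 22 + 6 + 16 = 54

54 m


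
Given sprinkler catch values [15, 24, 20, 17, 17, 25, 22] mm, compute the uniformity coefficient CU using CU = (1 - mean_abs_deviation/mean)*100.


mean = 20.000000 mm
MAD = 3.142857 mm
CU = (1 - 3.142857/20.000000)*100

84.2857 %


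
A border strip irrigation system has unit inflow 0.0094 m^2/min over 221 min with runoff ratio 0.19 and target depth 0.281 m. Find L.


L = q*t/((1+r)*Z)
L = 0.0094*221/((1+0.19)*0.281)
L = 2.0774/0.33439

6.2125 m


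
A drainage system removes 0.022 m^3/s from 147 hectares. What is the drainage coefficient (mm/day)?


DC = Q * 86400 / (A * 10000) * 1000
DC = 0.022 * 86400 / (147 * 10000) * 1000
DC = 1900800.0000 / 1470000

1.2931 mm/day


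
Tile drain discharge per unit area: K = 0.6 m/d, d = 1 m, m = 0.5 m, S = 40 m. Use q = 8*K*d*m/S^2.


q = 8*K*d*m/S^2
q = 8*0.6*1*0.5/40^2
q = 2.4000 / 1600

0.0015 m/d


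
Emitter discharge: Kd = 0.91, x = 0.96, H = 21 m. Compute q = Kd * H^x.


q = Kd * H^x = 0.91 * 21^0.96 = 0.91 * 18.592189

16.9189 L/h


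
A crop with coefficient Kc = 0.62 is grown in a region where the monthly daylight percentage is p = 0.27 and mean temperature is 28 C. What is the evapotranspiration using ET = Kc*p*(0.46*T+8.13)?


ET = Kc * p * (0.46*T + 8.13)
ET = 0.62 * 0.27 * (0.46*28 + 8.13)
ET = 0.62 * 0.27 * 21.0100

3.5171 mm/day


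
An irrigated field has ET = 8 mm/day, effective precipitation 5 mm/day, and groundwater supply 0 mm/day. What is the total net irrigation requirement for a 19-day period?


Daily deficit = ET - Pe - GW = 8 - 5 - 0 = 3 mm/day
NIR = 3 * 19 = 57 mm

57.0000 mm


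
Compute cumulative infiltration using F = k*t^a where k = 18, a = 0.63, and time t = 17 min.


F = k * t^a = 18 * 17^0.63
F = 18 * 5.959129

107.2643 mm


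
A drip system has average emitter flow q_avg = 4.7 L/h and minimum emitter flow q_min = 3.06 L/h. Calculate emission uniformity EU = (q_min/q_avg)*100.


EU = (q_min/q_avg)*100 = (3.06/4.7)*100 = 65.1064%

65.1064 %


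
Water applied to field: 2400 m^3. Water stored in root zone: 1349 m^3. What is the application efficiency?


Ea = V_root / V_field * 100 = 1349 / 2400 * 100 = 56.2083%

56.2083 %


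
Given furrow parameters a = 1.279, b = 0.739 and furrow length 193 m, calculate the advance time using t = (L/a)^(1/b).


t = (L/a)^(1/b)
t = (193/1.279)^(1/0.739)
t = 150.899140^(1/0.739)

887.4733 min


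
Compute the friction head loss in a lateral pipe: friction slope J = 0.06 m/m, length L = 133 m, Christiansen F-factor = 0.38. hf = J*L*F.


hf = J * L * F = 0.06 * 133 * 0.38 = 3.0324 m

3.0324 m


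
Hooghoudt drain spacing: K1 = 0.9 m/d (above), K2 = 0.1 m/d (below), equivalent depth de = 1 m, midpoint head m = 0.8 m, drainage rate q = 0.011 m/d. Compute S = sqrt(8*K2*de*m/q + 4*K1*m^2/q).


S^2 = 8*K2*de*m/q + 4*K1*m^2/q
S^2 = 8*0.1*1*0.8/0.011 + 4*0.9*0.8^2/0.011
S = sqrt(267.6364)

16.3596 m


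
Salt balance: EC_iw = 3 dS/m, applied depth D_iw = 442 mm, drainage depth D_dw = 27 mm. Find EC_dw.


EC_dw = EC_iw * D_iw / D_dw
EC_dw = 3 * 442 / 27
EC_dw = 1326 / 27

49.1111 dS/m


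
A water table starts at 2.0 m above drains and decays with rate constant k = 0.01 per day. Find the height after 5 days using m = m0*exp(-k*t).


m = m0 * exp(-k*t)
m = 2.0 * exp(-0.01 * 5)
m = 2.0 * exp(-0.0500)

1.9025 m


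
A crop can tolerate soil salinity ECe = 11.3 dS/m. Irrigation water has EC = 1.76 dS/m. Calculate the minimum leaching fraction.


LR = ECiw / (5*ECe - ECiw)
LR = 1.76 / (5*11.3 - 1.76)
LR = 1.76 / 54.7400

0.0322


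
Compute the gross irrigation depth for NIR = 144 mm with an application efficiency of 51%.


Ea = 51% = 0.51
GID = NIR / Ea = 144 / 0.51 = 282.3529 mm

282.3529 mm


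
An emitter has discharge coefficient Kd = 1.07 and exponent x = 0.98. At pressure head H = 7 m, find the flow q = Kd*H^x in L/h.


q = Kd * H^x = 1.07 * 7^0.98 = 1.07 * 6.732806

7.2041 L/h


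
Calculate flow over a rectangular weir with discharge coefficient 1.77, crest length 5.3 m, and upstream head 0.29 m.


Q = C * L * H^(3/2) = 1.77 * 5.3 * 0.29^1.5 = 1.77 * 5.3 * 0.156170

1.4650 m^3/s


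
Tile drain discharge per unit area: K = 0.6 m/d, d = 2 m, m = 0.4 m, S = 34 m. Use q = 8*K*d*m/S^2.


q = 8*K*d*m/S^2
q = 8*0.6*2*0.4/34^2
q = 3.8400 / 1156

0.0033 m/d


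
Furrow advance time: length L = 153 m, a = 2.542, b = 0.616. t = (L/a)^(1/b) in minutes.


t = (L/a)^(1/b)
t = (153/2.542)^(1/0.616)
t = 60.188828^(1/0.616)

774.1489 min


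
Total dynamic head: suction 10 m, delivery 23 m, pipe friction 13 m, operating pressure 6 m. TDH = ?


TDH = Hs + Hd + hf + Hp = 10 + 23 + 13 + 6 = 52

52 m


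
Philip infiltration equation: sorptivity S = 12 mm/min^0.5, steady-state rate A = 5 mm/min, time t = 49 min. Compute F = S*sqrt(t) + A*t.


F = S*sqrt(t) + A*t
F = 12*sqrt(49) + 5*49
F = 12*7.000000 + 245

329.0000 mm


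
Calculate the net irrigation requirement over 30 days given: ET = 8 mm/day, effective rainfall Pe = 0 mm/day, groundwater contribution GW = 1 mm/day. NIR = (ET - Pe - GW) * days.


Daily deficit = ET - Pe - GW = 8 - 0 - 1 = 7 mm/day
NIR = 7 * 30 = 210 mm

210.0000 mm


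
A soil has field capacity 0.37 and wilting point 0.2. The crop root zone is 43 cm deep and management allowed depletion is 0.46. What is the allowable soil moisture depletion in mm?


SMD = (FC - PWP) * d * MAD * 10
SMD = (0.37 - 0.2) * 43 * 0.46 * 10
SMD = 0.1700 * 43 * 0.46 * 10

33.6260 mm


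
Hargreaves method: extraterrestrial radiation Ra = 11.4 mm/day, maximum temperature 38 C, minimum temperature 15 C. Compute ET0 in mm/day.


Tmean = (Tmax + Tmin)/2 = (38 + 15)/2 = 26.5
ET0 = 0.0023 * 11.4 * (26.5 + 17.8) * sqrt(38 - 15)
ET0 = 0.0023 * 11.4 * 44.3 * 4.795832

5.5706 mm/day


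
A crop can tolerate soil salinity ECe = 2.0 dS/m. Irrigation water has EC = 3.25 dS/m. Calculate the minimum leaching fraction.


LR = ECiw / (5*ECe - ECiw)
LR = 3.25 / (5*2.0 - 3.25)
LR = 3.25 / 6.7500

0.4815


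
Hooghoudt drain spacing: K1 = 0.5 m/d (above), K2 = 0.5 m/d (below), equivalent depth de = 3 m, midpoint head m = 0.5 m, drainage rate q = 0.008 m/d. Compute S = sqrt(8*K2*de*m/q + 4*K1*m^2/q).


S^2 = 8*K2*de*m/q + 4*K1*m^2/q
S^2 = 8*0.5*3*0.5/0.008 + 4*0.5*0.5^2/0.008
S = sqrt(812.5000)

28.5044 m


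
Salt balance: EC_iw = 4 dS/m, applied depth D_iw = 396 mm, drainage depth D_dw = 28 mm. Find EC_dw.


EC_dw = EC_iw * D_iw / D_dw
EC_dw = 4 * 396 / 28
EC_dw = 1584 / 28

56.5714 dS/m


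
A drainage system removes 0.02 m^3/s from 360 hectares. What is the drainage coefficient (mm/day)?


DC = Q * 86400 / (A * 10000) * 1000
DC = 0.02 * 86400 / (360 * 10000) * 1000
DC = 1728000.0000 / 3600000

0.4800 mm/day


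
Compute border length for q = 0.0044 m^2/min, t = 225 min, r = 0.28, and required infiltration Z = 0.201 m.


L = q*t/((1+r)*Z)
L = 0.0044*225/((1+0.28)*0.201)
L = 0.99/0.25728

3.8479 m


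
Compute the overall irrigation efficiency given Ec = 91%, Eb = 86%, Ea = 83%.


Ec = 0.91, Eb = 0.86, Ea = 0.83
E = 0.91 * 0.86 * 0.83 * 100 = 64.9558%

64.9558 %


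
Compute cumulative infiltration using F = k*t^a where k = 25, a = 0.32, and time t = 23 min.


F = k * t^a = 25 * 23^0.32
F = 25 * 2.727426

68.1856 mm


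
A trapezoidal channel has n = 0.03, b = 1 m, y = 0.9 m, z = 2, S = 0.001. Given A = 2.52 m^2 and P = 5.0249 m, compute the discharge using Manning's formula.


R = A/P = 2.52/5.0249 = 0.501503
Q = (1/0.03) * 2.52 * 0.501503^(2/3) * 0.001^0.5

1.6767 m^3/s


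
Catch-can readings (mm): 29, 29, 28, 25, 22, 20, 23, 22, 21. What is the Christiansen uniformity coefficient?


mean = 24.333333 mm
MAD = 3.037037 mm
CU = (1 - 3.037037/24.333333)*100

87.5190 %


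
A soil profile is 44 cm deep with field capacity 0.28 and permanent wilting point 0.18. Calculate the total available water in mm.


AWC = (FC - PWP) * d * 10
AWC = (0.28 - 0.18) * 44 * 10
AWC = 0.1000 * 44 * 10

44.0000 mm


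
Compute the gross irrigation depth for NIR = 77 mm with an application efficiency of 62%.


Ea = 62% = 0.62
GID = NIR / Ea = 77 / 0.62 = 124.1935 mm

124.1935 mm


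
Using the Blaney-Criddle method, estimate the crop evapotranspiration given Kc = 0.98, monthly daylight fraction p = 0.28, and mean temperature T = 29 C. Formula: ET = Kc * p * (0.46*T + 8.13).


ET = Kc * p * (0.46*T + 8.13)
ET = 0.98 * 0.28 * (0.46*29 + 8.13)
ET = 0.98 * 0.28 * 21.4700

5.8914 mm/day


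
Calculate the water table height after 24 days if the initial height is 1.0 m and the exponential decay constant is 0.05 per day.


m = m0 * exp(-k*t)
m = 1.0 * exp(-0.05 * 24)
m = 1.0 * exp(-1.2000)

0.3012 m


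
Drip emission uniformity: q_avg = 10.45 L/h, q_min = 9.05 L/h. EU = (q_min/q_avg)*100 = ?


EU = (q_min/q_avg)*100 = (9.05/10.45)*100 = 86.6029%

86.6029 %


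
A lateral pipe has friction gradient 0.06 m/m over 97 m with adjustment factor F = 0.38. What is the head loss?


hf = J * L * F = 0.06 * 97 * 0.38 = 2.2116 m

2.2116 m


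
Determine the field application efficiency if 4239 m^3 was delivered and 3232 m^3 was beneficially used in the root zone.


Ea = V_root / V_field * 100 = 3232 / 4239 * 100 = 76.2444%

76.2444 %


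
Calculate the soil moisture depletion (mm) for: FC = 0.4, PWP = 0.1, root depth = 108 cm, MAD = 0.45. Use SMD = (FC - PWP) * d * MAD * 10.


SMD = (FC - PWP) * d * MAD * 10
SMD = (0.4 - 0.1) * 108 * 0.45 * 10
SMD = 0.3000 * 108 * 0.45 * 10

145.8000 mm


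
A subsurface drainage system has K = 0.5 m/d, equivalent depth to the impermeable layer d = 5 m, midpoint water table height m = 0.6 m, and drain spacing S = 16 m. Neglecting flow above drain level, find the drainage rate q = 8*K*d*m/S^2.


q = 8*K*d*m/S^2
q = 8*0.5*5*0.6/16^2
q = 12.0000 / 256

0.0469 m/d


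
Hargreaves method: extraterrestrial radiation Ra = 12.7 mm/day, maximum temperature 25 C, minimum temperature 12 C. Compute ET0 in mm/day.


Tmean = (Tmax + Tmin)/2 = (25 + 12)/2 = 18.5
ET0 = 0.0023 * 12.7 * (18.5 + 17.8) * sqrt(25 - 12)
ET0 = 0.0023 * 12.7 * 36.3 * 3.605551

3.8230 mm/day


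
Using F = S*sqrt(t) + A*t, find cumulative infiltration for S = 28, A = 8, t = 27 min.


F = S*sqrt(t) + A*t
F = 28*sqrt(27) + 8*27
F = 28*5.196152 + 216

361.4923 mm


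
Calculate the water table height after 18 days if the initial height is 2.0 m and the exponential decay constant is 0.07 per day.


m = m0 * exp(-k*t)
m = 2.0 * exp(-0.07 * 18)
m = 2.0 * exp(-1.2600)

0.5673 m


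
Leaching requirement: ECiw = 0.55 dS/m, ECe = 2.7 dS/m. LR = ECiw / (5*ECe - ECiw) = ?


LR = ECiw / (5*ECe - ECiw)
LR = 0.55 / (5*2.7 - 0.55)
LR = 0.55 / 12.9500

0.0425


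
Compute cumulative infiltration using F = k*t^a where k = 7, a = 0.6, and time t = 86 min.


F = k * t^a = 7 * 86^0.6
F = 7 * 14.477683

101.3438 mm


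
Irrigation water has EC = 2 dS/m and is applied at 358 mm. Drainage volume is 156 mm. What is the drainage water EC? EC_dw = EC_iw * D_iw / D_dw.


EC_dw = EC_iw * D_iw / D_dw
EC_dw = 2 * 358 / 156
EC_dw = 716 / 156

4.5897 dS/m


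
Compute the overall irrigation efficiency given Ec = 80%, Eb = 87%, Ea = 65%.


Ec = 0.8, Eb = 0.87, Ea = 0.65
E = 0.8 * 0.87 * 0.65 * 100 = 45.2400%

45.2400 %


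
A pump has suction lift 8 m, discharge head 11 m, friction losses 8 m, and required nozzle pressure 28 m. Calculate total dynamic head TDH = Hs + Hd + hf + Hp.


TDH = Hs + Hd + hf + Hp = 8 + 11 + 8 + 28 = 55

55 m


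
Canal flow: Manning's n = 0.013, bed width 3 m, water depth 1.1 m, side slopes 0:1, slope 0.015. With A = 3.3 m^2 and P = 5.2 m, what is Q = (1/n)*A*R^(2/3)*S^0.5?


R = A/P = 3.3/5.2 = 0.634615
Q = (1/0.013) * 3.3 * 0.634615^(2/3) * 0.015^0.5

22.9592 m^3/s


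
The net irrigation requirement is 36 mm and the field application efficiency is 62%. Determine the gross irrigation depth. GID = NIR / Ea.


Ea = 62% = 0.62
GID = NIR / Ea = 36 / 0.62 = 58.0645 mm

58.0645 mm


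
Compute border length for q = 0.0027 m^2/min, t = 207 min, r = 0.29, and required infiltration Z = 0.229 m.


L = q*t/((1+r)*Z)
L = 0.0027*207/((1+0.29)*0.229)
L = 0.5589/0.29541

1.8919 m


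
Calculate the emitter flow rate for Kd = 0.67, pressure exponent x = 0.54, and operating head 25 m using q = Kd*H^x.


q = Kd * H^x = 0.67 * 25^0.54 = 0.67 * 5.687057

3.8103 L/h


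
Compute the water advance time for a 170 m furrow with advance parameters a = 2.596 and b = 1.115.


t = (L/a)^(1/b)
t = (170/2.596)^(1/1.115)
t = 65.485362^(1/1.115)

42.5431 min


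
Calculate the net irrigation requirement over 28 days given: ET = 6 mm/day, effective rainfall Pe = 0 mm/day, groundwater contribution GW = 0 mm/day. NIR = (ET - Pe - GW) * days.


Daily deficit = ET - Pe - GW = 6 - 0 - 0 = 6 mm/day
NIR = 6 * 28 = 168 mm

168.0000 mm


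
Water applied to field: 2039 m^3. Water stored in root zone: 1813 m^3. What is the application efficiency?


Ea = V_root / V_field * 100 = 1813 / 2039 * 100 = 88.9161%

88.9161 %


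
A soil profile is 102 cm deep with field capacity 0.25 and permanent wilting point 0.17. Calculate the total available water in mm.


AWC = (FC - PWP) * d * 10
AWC = (0.25 - 0.17) * 102 * 10
AWC = 0.0800 * 102 * 10

81.6000 mm


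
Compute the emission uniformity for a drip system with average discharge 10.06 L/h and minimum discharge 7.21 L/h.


EU = (q_min/q_avg)*100 = (7.21/10.06)*100 = 71.6700%

71.6700 %


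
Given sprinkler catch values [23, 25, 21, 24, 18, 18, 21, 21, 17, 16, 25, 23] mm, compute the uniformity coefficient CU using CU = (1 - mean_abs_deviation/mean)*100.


mean = 21.000000 mm
MAD = 2.500000 mm
CU = (1 - 2.500000/21.000000)*100

88.0952 %


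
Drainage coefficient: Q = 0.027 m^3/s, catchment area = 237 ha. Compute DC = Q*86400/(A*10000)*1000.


DC = Q * 86400 / (A * 10000) * 1000
DC = 0.027 * 86400 / (237 * 10000) * 1000
DC = 2332800.0000 / 2370000

0.9843 mm/day


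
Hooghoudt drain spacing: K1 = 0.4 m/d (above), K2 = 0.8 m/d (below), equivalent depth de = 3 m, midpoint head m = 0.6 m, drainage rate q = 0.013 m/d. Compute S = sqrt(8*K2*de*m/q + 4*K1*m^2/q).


S^2 = 8*K2*de*m/q + 4*K1*m^2/q
S^2 = 8*0.8*3*0.6/0.013 + 4*0.4*0.6^2/0.013
S = sqrt(930.4615)

30.5035 m


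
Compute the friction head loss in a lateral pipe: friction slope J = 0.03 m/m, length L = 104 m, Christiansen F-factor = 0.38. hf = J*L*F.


hf = J * L * F = 0.03 * 104 * 0.38 = 1.1856 m

1.1856 m


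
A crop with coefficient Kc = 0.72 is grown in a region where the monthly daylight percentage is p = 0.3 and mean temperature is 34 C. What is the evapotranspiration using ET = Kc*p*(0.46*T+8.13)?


ET = Kc * p * (0.46*T + 8.13)
ET = 0.72 * 0.3 * (0.46*34 + 8.13)
ET = 0.72 * 0.3 * 23.7700

5.1343 mm/day


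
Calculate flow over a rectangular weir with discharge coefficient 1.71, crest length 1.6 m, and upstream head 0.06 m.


Q = C * L * H^(3/2) = 1.71 * 1.6 * 0.06^1.5 = 1.71 * 1.6 * 0.014697

0.0402 m^3/s


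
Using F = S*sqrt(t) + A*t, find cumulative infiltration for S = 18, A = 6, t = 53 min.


F = S*sqrt(t) + A*t
F = 18*sqrt(53) + 6*53
F = 18*7.280110 + 318

449.0420 mm


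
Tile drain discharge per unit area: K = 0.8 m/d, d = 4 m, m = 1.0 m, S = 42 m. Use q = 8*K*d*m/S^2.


q = 8*K*d*m/S^2
q = 8*0.8*4*1.0/42^2
q = 25.6000 / 1764

0.0145 m/d


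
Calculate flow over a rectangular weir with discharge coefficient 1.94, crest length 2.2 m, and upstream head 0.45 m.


Q = C * L * H^(3/2) = 1.94 * 2.2 * 0.45^1.5 = 1.94 * 2.2 * 0.301869

1.2884 m^3/s


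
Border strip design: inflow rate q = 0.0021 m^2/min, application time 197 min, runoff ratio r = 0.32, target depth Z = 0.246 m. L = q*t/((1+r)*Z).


L = q*t/((1+r)*Z)
L = 0.0021*197/((1+0.32)*0.246)
L = 0.4137/0.32472

1.2740 m


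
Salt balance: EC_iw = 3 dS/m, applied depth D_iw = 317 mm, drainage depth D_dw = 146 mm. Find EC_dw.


EC_dw = EC_iw * D_iw / D_dw
EC_dw = 3 * 317 / 146
EC_dw = 951 / 146

6.5137 dS/m


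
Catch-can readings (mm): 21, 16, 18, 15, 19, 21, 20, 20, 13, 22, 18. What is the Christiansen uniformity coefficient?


mean = 18.454545 mm
MAD = 2.231405 mm
CU = (1 - 2.231405/18.454545)*100

87.9086 %


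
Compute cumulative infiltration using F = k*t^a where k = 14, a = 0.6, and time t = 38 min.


F = k * t^a = 14 * 38^0.6
F = 14 * 8.868908

124.1647 mm


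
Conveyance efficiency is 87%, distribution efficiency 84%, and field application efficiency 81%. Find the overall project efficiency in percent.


Ec = 0.87, Eb = 0.84, Ea = 0.81
E = 0.87 * 0.84 * 0.81 * 100 = 59.1948%

59.1948 %


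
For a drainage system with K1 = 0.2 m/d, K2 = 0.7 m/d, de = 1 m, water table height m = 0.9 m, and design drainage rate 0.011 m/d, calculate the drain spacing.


S^2 = 8*K2*de*m/q + 4*K1*m^2/q
S^2 = 8*0.7*1*0.9/0.011 + 4*0.2*0.9^2/0.011
S = sqrt(517.0909)

22.7396 m


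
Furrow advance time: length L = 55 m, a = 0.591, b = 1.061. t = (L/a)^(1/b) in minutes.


t = (L/a)^(1/b)
t = (55/0.591)^(1/1.061)
t = 93.062606^(1/1.061)

71.7108 min


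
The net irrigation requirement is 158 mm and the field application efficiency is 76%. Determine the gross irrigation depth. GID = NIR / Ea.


Ea = 76% = 0.76
GID = NIR / Ea = 158 / 0.76 = 207.8947 mm

207.8947 mm


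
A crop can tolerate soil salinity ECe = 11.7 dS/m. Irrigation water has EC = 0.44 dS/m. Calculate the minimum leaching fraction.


LR = ECiw / (5*ECe - ECiw)
LR = 0.44 / (5*11.7 - 0.44)
LR = 0.44 / 58.0600

0.0076


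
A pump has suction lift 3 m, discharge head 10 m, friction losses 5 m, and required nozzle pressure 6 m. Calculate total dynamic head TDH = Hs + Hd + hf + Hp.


TDH = Hs + Hd + hf + Hp = 3 + 10 + 5 + 6 = 24

24 m


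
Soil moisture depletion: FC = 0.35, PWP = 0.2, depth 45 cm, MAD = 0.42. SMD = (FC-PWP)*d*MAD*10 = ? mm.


SMD = (FC - PWP) * d * MAD * 10
SMD = (0.35 - 0.2) * 45 * 0.42 * 10
SMD = 0.1500 * 45 * 0.42 * 10

28.3500 mm


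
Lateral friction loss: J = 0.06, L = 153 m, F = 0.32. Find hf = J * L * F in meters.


hf = J * L * F = 0.06 * 153 * 0.32 = 2.9376 m

2.9376 m


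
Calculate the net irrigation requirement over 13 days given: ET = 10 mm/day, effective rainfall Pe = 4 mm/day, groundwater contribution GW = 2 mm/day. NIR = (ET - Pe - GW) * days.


Daily deficit = ET - Pe - GW = 10 - 4 - 2 = 4 mm/day
NIR = 4 * 13 = 52 mm

52.0000 mm


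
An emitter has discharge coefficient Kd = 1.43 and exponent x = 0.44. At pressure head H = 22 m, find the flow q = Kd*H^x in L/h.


q = Kd * H^x = 1.43 * 22^0.44 = 1.43 * 3.896422

5.5719 L/h


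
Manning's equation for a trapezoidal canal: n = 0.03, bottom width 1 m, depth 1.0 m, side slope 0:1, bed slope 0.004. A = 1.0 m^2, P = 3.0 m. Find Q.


R = A/P = 1.0/3.0 = 0.333333
Q = (1/0.03) * 1.0 * 0.333333^(2/3) * 0.004^0.5

1.0135 m^3/s


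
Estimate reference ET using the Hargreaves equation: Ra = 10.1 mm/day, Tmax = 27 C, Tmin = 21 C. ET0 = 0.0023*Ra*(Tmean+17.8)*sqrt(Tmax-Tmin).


Tmean = (Tmax + Tmin)/2 = (27 + 21)/2 = 24.0
ET0 = 0.0023 * 10.1 * (24.0 + 17.8) * sqrt(27 - 21)
ET0 = 0.0023 * 10.1 * 41.8 * 2.449490

2.3785 mm/day


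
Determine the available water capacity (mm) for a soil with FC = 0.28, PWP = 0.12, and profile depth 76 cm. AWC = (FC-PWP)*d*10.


AWC = (FC - PWP) * d * 10
AWC = (0.28 - 0.12) * 76 * 10
AWC = 0.1600 * 76 * 10

121.6000 mm


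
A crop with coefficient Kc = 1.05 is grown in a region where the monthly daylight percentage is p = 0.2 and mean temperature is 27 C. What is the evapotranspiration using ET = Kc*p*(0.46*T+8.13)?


ET = Kc * p * (0.46*T + 8.13)
ET = 1.05 * 0.2 * (0.46*27 + 8.13)
ET = 1.05 * 0.2 * 20.5500

4.3155 mm/day


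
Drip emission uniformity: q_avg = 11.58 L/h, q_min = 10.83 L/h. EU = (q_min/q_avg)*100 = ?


EU = (q_min/q_avg)*100 = (10.83/11.58)*100 = 93.5233%

93.5233 %


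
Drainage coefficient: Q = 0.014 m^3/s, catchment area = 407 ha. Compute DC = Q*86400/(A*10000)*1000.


DC = Q * 86400 / (A * 10000) * 1000
DC = 0.014 * 86400 / (407 * 10000) * 1000
DC = 1209600.0000 / 4070000

0.2972 mm/day


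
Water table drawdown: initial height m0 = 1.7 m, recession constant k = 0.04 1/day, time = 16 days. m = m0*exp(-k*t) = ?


m = m0 * exp(-k*t)
m = 1.7 * exp(-0.04 * 16)
m = 1.7 * exp(-0.6400)

0.8964 m


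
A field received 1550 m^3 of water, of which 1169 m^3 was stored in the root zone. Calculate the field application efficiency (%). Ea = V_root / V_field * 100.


Ea = V_root / V_field * 100 = 1169 / 1550 * 100 = 75.4194%

75.4194 %


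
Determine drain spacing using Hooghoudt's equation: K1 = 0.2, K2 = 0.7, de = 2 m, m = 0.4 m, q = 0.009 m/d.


S^2 = 8*K2*de*m/q + 4*K1*m^2/q
S^2 = 8*0.7*2*0.4/0.009 + 4*0.2*0.4^2/0.009
S = sqrt(512.0000)

22.6274 m


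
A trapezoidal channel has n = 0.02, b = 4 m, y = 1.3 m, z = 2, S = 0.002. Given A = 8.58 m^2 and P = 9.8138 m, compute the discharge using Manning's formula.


R = A/P = 8.58/9.8138 = 0.874279
Q = (1/0.02) * 8.58 * 0.874279^(2/3) * 0.002^0.5

17.5417 m^3/s


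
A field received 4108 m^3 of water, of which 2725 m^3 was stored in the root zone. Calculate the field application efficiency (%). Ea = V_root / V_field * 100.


Ea = V_root / V_field * 100 = 2725 / 4108 * 100 = 66.3340%

66.3340 %


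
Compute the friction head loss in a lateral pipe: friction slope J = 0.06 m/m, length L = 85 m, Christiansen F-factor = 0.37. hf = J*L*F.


hf = J * L * F = 0.06 * 85 * 0.37 = 1.8870 m

1.8870 m


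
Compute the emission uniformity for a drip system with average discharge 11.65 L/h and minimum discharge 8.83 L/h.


EU = (q_min/q_avg)*100 = (8.83/11.65)*100 = 75.7940%

75.7940 %


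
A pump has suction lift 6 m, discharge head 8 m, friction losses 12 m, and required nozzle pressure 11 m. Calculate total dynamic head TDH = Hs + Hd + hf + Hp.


TDH = Hs + Hd + hf + Hp = 6 + 8 + 12 + 11 = 37

37 m


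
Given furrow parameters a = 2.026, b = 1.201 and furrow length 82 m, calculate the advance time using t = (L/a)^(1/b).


t = (L/a)^(1/b)
t = (82/2.026)^(1/1.201)
t = 40.473840^(1/1.201)

21.7870 min


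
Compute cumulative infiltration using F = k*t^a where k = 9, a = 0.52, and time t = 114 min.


F = k * t^a = 9 * 114^0.52
F = 9 * 11.737903

105.6411 mm


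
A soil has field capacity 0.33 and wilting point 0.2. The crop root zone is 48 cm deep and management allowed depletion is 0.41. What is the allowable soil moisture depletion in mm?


SMD = (FC - PWP) * d * MAD * 10
SMD = (0.33 - 0.2) * 48 * 0.41 * 10
SMD = 0.1300 * 48 * 0.41 * 10

25.5840 mm


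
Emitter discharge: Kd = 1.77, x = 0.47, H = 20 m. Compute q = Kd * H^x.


q = Kd * H^x = 1.77 * 20^0.47 = 1.77 * 4.087748

7.2353 L/h


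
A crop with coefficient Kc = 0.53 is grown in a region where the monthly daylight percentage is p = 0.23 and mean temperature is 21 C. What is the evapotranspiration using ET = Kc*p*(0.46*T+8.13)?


ET = Kc * p * (0.46*T + 8.13)
ET = 0.53 * 0.23 * (0.46*21 + 8.13)
ET = 0.53 * 0.23 * 17.7900

2.1686 mm/day


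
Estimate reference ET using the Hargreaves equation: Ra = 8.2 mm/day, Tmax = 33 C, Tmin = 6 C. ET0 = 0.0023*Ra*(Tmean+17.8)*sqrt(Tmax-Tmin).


Tmean = (Tmax + Tmin)/2 = (33 + 6)/2 = 19.5
ET0 = 0.0023 * 8.2 * (19.5 + 17.8) * sqrt(33 - 6)
ET0 = 0.0023 * 8.2 * 37.3 * 5.196152

3.6554 mm/day


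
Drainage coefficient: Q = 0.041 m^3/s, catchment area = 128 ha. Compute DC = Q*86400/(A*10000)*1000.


DC = Q * 86400 / (A * 10000) * 1000
DC = 0.041 * 86400 / (128 * 10000) * 1000
DC = 3542400.0000 / 1280000

2.7675 mm/day


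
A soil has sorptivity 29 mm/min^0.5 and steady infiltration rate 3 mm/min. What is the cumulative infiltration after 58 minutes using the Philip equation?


F = S*sqrt(t) + A*t
F = 29*sqrt(58) + 3*58
F = 29*7.615773 + 174

394.8574 mm


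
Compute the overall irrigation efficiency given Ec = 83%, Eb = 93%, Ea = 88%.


Ec = 0.83, Eb = 0.93, Ea = 0.88
E = 0.83 * 0.93 * 0.88 * 100 = 67.9272%

67.9272 %


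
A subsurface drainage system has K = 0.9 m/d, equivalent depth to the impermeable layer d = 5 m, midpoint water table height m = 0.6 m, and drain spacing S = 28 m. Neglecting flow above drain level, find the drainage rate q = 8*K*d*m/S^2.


q = 8*K*d*m/S^2
q = 8*0.9*5*0.6/28^2
q = 21.6000 / 784

0.0276 m/d


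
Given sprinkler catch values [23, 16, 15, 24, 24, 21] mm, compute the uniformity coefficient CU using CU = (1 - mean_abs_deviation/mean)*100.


mean = 20.500000 mm
MAD = 3.333333 mm
CU = (1 - 3.333333/20.500000)*100

83.7398 %


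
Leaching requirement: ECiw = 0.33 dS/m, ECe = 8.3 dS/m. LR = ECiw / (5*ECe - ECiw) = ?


LR = ECiw / (5*ECe - ECiw)
LR = 0.33 / (5*8.3 - 0.33)
LR = 0.33 / 41.1700

0.0080


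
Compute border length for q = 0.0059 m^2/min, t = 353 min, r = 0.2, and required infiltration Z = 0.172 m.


L = q*t/((1+r)*Z)
L = 0.0059*353/((1+0.2)*0.172)
L = 2.0827/0.2064

10.0906 m


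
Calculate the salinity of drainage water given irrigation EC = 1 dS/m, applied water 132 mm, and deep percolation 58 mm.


EC_dw = EC_iw * D_iw / D_dw
EC_dw = 1 * 132 / 58
EC_dw = 132 / 58

2.2759 dS/m


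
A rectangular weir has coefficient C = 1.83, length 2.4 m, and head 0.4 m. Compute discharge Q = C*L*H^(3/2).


Q = C * L * H^(3/2) = 1.83 * 2.4 * 0.4^1.5 = 1.83 * 2.4 * 0.252982

1.1111 m^3/s


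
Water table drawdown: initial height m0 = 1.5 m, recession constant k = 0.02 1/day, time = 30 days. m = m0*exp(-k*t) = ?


m = m0 * exp(-k*t)
m = 1.5 * exp(-0.02 * 30)
m = 1.5 * exp(-0.6000)

0.8232 m


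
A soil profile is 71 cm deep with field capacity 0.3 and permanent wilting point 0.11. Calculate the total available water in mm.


AWC = (FC - PWP) * d * 10
AWC = (0.3 - 0.11) * 71 * 10
AWC = 0.1900 * 71 * 10

134.9000 mm


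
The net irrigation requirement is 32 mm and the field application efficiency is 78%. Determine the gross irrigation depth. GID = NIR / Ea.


Ea = 78% = 0.78
GID = NIR / Ea = 32 / 0.78 = 41.0256 mm

41.0256 mm


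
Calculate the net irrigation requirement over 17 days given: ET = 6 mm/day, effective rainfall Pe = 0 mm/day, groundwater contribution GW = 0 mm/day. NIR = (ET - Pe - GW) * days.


Daily deficit = ET - Pe - GW = 6 - 0 - 0 = 6 mm/day
NIR = 6 * 17 = 102 mm

102.0000 mm


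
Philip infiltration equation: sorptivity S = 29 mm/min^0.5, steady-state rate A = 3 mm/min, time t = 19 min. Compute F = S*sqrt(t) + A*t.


F = S*sqrt(t) + A*t
F = 29*sqrt(19) + 3*19
F = 29*4.358899 + 57

183.4081 mm


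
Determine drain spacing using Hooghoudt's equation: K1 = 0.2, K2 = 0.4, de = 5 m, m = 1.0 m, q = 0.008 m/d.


S^2 = 8*K2*de*m/q + 4*K1*m^2/q
S^2 = 8*0.4*5*1.0/0.008 + 4*0.2*1.0^2/0.008
S = sqrt(2100.0000)

45.8258 m


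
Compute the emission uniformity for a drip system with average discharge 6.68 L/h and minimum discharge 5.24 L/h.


EU = (q_min/q_avg)*100 = (5.24/6.68)*100 = 78.4431%

78.4431 %


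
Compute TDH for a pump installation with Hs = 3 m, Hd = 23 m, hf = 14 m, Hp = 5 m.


TDH = Hs + Hd + hf + Hp = 3 + 23 + 14 + 5 = 45

45 m


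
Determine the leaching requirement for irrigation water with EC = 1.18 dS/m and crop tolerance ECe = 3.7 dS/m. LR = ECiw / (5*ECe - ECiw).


LR = ECiw / (5*ECe - ECiw)
LR = 1.18 / (5*3.7 - 1.18)
LR = 1.18 / 17.3200

0.0681


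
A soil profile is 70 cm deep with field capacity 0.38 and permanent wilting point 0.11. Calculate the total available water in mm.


AWC = (FC - PWP) * d * 10
AWC = (0.38 - 0.11) * 70 * 10
AWC = 0.2700 * 70 * 10

189.0000 mm


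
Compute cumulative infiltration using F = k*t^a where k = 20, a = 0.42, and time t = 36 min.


F = k * t^a = 20 * 36^0.42
F = 20 * 4.504505

90.0901 mm


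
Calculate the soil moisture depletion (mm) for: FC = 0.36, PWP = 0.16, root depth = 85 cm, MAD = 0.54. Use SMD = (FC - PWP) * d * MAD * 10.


SMD = (FC - PWP) * d * MAD * 10
SMD = (0.36 - 0.16) * 85 * 0.54 * 10
SMD = 0.2000 * 85 * 0.54 * 10

91.8000 mm


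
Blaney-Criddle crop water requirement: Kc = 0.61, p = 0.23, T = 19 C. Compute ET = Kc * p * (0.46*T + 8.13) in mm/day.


ET = Kc * p * (0.46*T + 8.13)
ET = 0.61 * 0.23 * (0.46*19 + 8.13)
ET = 0.61 * 0.23 * 16.8700

2.3669 mm/day


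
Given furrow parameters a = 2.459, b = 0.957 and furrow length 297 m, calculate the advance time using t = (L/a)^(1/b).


t = (L/a)^(1/b)
t = (297/2.459)^(1/0.957)
t = 120.780805^(1/0.957)

149.8119 min


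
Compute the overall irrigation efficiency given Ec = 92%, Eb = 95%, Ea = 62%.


Ec = 0.92, Eb = 0.95, Ea = 0.62
E = 0.92 * 0.95 * 0.62 * 100 = 54.1880%

54.1880 %


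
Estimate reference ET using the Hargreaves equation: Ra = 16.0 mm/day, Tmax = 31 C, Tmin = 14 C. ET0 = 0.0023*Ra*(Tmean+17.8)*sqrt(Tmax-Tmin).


Tmean = (Tmax + Tmin)/2 = (31 + 14)/2 = 22.5
ET0 = 0.0023 * 16.0 * (22.5 + 17.8) * sqrt(31 - 14)
ET0 = 0.0023 * 16.0 * 40.3 * 4.123106

6.1147 mm/day


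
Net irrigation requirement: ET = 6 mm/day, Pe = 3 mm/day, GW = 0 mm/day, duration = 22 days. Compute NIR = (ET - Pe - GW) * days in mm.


Daily deficit = ET - Pe - GW = 6 - 3 - 0 = 3 mm/day
NIR = 3 * 22 = 66 mm

66.0000 mm


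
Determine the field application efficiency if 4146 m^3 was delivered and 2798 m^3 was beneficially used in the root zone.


Ea = V_root / V_field * 100 = 2798 / 4146 * 100 = 67.4867%

67.4867 %


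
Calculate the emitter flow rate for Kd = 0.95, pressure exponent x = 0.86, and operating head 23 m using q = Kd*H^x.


q = Kd * H^x = 0.95 * 23^0.86 = 0.95 * 14.828115

14.0867 L/h


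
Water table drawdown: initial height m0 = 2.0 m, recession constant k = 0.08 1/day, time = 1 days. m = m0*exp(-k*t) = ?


m = m0 * exp(-k*t)
m = 2.0 * exp(-0.08 * 1)
m = 2.0 * exp(-0.0800)

1.8462 m


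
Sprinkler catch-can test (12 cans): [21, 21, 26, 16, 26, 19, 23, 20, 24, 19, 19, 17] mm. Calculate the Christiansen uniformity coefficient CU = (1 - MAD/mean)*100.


mean = 20.916667 mm
MAD = 2.583333 mm
CU = (1 - 2.583333/20.916667)*100

87.6494 %


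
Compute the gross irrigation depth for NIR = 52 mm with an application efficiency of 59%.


Ea = 59% = 0.59
GID = NIR / Ea = 52 / 0.59 = 88.1356 mm

88.1356 mm


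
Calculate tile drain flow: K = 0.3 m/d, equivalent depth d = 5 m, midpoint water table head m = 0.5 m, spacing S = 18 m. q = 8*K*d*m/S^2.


q = 8*K*d*m/S^2
q = 8*0.3*5*0.5/18^2
q = 6.0000 / 324

0.0185 m/d


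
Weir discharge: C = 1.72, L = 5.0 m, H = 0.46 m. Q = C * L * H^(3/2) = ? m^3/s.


Q = C * L * H^(3/2) = 1.72 * 5.0 * 0.46^1.5 = 1.72 * 5.0 * 0.311987

2.6831 m^3/s


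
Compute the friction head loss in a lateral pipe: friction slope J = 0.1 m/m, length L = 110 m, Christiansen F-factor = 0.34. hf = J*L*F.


hf = J * L * F = 0.1 * 110 * 0.34 = 3.7400 m

3.7400 m


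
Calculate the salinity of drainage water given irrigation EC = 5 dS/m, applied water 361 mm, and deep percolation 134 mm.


EC_dw = EC_iw * D_iw / D_dw
EC_dw = 5 * 361 / 134
EC_dw = 1805 / 134

13.4701 dS/m


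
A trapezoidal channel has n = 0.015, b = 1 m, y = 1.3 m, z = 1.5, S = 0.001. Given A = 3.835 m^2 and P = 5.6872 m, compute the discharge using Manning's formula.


R = A/P = 3.835/5.6872 = 0.674321
Q = (1/0.015) * 3.835 * 0.674321^(2/3) * 0.001^0.5

6.2171 m^3/s


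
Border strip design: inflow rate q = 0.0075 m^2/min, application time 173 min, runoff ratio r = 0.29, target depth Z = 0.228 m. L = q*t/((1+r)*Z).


L = q*t/((1+r)*Z)
L = 0.0075*173/((1+0.29)*0.228)
L = 1.2975/0.29412

4.4115 m


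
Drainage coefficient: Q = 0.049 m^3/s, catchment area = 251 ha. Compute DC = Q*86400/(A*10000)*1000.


DC = Q * 86400 / (A * 10000) * 1000
DC = 0.049 * 86400 / (251 * 10000) * 1000
DC = 4233600.0000 / 2510000

1.6867 mm/day


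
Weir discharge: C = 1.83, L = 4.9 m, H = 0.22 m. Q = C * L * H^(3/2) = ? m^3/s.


Q = C * L * H^(3/2) = 1.83 * 4.9 * 0.22^1.5 = 1.83 * 4.9 * 0.103189

0.9253 m^3/s


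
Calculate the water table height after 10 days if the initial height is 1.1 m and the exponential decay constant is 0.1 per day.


m = m0 * exp(-k*t)
m = 1.1 * exp(-0.1 * 10)
m = 1.1 * exp(-1.0000)

0.4047 m


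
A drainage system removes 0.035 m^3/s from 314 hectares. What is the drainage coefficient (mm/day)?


DC = Q * 86400 / (A * 10000) * 1000
DC = 0.035 * 86400 / (314 * 10000) * 1000
DC = 3024000.0000 / 3140000

0.9631 mm/day


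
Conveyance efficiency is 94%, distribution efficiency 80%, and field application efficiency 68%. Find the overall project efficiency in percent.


Ec = 0.94, Eb = 0.8, Ea = 0.68
E = 0.94 * 0.8 * 0.68 * 100 = 51.1360%

51.1360 %


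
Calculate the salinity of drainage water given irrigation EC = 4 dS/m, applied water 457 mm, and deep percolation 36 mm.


EC_dw = EC_iw * D_iw / D_dw
EC_dw = 4 * 457 / 36
EC_dw = 1828 / 36

50.7778 dS/m


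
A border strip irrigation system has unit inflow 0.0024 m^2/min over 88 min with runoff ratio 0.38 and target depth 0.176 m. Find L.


L = q*t/((1+r)*Z)
L = 0.0024*88/((1+0.38)*0.176)
L = 0.2112/0.24288

0.8696 m


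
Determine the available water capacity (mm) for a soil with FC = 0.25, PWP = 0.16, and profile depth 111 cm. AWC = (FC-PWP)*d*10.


AWC = (FC - PWP) * d * 10
AWC = (0.25 - 0.16) * 111 * 10
AWC = 0.0900 * 111 * 10

99.9000 mm


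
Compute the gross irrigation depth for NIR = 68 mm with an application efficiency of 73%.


Ea = 73% = 0.73
GID = NIR / Ea = 68 / 0.73 = 93.1507 mm

93.1507 mm


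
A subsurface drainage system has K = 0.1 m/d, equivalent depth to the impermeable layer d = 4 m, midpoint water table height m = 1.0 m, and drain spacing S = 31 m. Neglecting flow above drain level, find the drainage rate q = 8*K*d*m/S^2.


q = 8*K*d*m/S^2
q = 8*0.1*4*1.0/31^2
q = 3.2000 / 961

0.0033 m/d


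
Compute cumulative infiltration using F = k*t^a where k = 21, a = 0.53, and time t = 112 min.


F = k * t^a = 21 * 112^0.53
F = 21 * 12.192298

256.0383 mm


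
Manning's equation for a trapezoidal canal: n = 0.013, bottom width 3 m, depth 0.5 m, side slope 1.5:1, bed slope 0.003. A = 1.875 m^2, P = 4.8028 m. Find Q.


R = A/P = 1.875/4.8028 = 0.390397
Q = (1/0.013) * 1.875 * 0.390397^(2/3) * 0.003^0.5

4.2198 m^3/s


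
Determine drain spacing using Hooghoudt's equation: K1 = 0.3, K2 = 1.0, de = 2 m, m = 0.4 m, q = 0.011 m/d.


S^2 = 8*K2*de*m/q + 4*K1*m^2/q
S^2 = 8*1.0*2*0.4/0.011 + 4*0.3*0.4^2/0.011
S = sqrt(599.2727)

24.4800 m


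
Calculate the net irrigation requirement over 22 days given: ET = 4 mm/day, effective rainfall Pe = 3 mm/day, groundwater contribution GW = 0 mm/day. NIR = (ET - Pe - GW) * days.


Daily deficit = ET - Pe - GW = 4 - 3 - 0 = 1 mm/day
NIR = 1 * 22 = 22 mm

22.0000 mm


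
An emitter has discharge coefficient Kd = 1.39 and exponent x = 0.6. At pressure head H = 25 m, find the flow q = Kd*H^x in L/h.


q = Kd * H^x = 1.39 * 25^0.6 = 1.39 * 6.898648

9.5891 L/h


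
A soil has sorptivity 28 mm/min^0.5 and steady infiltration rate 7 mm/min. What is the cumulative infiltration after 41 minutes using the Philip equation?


F = S*sqrt(t) + A*t
F = 28*sqrt(41) + 7*41
F = 28*6.403124 + 287

466.2875 mm
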